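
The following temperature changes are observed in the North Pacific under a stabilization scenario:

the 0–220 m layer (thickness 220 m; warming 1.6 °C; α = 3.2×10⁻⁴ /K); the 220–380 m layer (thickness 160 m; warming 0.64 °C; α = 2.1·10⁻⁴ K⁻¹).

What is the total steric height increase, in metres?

Layer 1: 3.2×10⁻⁴ × 220 × 1.6 = 0.11264 m
Layer 2: 160 × 2.1×10⁻⁴ × 0.64 = 0.021504 m
Δh = 0.11264 + 0.021504 = 0.134144 m

0.13 m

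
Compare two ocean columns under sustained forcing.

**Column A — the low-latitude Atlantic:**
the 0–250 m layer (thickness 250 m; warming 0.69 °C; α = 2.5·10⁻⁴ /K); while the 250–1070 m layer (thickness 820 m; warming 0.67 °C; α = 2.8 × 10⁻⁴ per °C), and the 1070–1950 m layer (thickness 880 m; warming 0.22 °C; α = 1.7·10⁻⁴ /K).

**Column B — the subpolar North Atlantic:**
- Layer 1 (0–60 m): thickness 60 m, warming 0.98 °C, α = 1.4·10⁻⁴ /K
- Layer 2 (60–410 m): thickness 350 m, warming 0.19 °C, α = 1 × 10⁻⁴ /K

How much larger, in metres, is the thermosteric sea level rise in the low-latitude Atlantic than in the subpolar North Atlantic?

A Layer 1: 0.69 × 2.5×10⁻⁴ × 250 = 0.043125 m
A 820 × 0.67 × 2.8×10⁻⁴ = 0.153832 m
A Layer 3: 880 × 0.22 × 1.7×10⁻⁴ = 0.032912 m
A total: 0.229869 m
B 0–60 m: 1.4×10⁻⁴ × 60 × 0.98 = 0.008232 m
B 1×10⁻⁴ × 0.19 × 350 = 0.00665 m
B total: 0.014882 m
Difference: 0.229869 − 0.014882 = 0.214987 m

0.21 m larger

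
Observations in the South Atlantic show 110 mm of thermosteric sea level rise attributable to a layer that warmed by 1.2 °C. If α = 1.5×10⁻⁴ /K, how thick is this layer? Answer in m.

H ≈ 611 m

H = Δh/(αΔT) = 0.11 / (1.5×10⁻⁴ × 1.2) ≈ 611.1 m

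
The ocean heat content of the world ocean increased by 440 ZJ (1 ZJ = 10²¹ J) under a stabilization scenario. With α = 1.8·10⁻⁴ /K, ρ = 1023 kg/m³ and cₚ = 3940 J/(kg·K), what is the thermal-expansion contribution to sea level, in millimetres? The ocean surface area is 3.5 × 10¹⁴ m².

Δh = 56 mm

Per unit area: Q = 440×10²¹ / (3.5×10¹⁴) ≈ 1.257×10⁹ J/m²
Δh = αQ/(ρcₚ) = 1.8×10⁻⁴ × 1.257×10⁹ / (1023 × 3940) ≈ 0.056135 m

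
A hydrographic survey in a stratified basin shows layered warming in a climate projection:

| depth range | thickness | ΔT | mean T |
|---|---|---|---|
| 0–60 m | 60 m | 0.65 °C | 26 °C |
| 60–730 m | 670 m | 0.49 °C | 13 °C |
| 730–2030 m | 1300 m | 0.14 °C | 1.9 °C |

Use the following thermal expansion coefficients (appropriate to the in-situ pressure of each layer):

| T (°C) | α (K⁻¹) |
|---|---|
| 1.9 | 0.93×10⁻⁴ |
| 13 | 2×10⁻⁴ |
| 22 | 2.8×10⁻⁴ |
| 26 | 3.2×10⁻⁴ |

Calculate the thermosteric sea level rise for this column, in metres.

Layer 1 at 26 °C → α = 3.2×10⁻⁴ K⁻¹
Layer 2 at 13 °C → α = 2×10⁻⁴ K⁻¹
Layer 3 at 1.9 °C → α = 0.93×10⁻⁴ K⁻¹
0.65 × 60 × 3.2×10⁻⁴ = 0.01248 m
0.49 × 2×10⁻⁴ × 670 = 0.06566 m
Layer 3: 0.14 × 0.93×10⁻⁴ × 1300 = 0.016926 m
Δh = 0.01248 + 0.06566 + 0.016926 = 0.095066 m

0.095 m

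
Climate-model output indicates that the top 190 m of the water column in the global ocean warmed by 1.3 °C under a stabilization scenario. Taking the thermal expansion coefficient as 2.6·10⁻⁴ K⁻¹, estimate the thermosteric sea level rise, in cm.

6.42 cm

Δh = αΔT·H = 2.6×10⁻⁴ × 1.3 × 190 = 0.06422 m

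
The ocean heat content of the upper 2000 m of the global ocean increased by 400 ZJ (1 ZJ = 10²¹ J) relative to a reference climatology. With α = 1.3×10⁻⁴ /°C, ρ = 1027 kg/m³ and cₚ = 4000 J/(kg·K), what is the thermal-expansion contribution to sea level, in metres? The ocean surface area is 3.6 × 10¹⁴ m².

Per unit area: Q = 400×10²¹ / (3.6×10¹⁴) ≈ 1.111×10⁹ J/m²
Δh = αQ/(ρcₚ) = 1.3×10⁻⁴ × 1.111×10⁹ / (1027 × 4000) ≈ 0.035158 m

about 0.0352 m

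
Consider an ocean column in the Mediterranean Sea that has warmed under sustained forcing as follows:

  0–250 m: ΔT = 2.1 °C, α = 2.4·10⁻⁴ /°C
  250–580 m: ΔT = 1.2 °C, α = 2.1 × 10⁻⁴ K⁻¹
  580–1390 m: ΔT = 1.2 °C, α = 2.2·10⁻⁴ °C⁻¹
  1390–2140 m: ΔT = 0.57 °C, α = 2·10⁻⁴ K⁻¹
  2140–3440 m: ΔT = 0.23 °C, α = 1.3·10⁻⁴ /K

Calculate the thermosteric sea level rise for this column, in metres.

2.1 × 250 × 2.4×10⁻⁴ = 0.12600 m
2.1×10⁻⁴ × 330 × 1.2 = 0.08316 m
580–1390 m: 2.2×10⁻⁴ × 1.2 × 810 = 0.21384 m
0.57 × 750 × 2×10⁻⁴ = 0.08550 m
1300 × 0.23 × 1.3×10⁻⁴ = 0.03887 m
Δh = 0.12600 + 0.08316 + 0.21384 + 0.08550 + 0.03887 = 0.54737 m ≈ 0.55 m

0.55 m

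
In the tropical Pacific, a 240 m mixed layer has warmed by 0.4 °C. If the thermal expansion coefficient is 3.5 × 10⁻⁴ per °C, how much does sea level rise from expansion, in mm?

33.6 mm of thermosteric rise

Δh = αΔT·H = 3.5×10⁻⁴ × 0.4 × 240 = 0.03360 m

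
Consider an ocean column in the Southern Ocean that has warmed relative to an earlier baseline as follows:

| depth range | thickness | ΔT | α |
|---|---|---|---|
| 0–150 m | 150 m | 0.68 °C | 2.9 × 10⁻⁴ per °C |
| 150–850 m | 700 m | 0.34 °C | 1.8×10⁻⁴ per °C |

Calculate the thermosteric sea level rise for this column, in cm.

0–150 m: 150 × 0.68 × 2.9×10⁻⁴ = 0.02958 m
Layer 2: 1.8×10⁻⁴ × 0.34 × 700 = 0.04284 m
Δh = 0.02958 + 0.04284 = 0.07242 m ≈ 7.24 cm

7.24 cm of thermosteric rise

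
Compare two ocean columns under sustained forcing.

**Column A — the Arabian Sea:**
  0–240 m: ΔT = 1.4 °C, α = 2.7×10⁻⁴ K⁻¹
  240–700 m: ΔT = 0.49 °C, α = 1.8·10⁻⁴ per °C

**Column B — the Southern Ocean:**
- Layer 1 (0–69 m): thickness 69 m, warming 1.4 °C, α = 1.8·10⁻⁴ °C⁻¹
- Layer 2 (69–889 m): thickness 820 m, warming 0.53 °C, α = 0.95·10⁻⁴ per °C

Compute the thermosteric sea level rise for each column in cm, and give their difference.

A Layer 1: 240 × 1.4 × 2.7×10⁻⁴ = 0.09072 m
A 1.8×10⁻⁴ × 0.49 × 460 = 0.040572 m
A total: 0.131292 m
B 69 × 1.8×10⁻⁴ × 1.4 = 0.017388 m
B 820 × 0.95×10⁻⁴ × 0.53 = 0.041287 m
B total: 0.058675 m
Difference: 0.131292 − 0.058675 = 0.072617 m

Δh_A ≈ 13 cm, Δh_B ≈ 5.9 cm; difference ≈ 7.3 cm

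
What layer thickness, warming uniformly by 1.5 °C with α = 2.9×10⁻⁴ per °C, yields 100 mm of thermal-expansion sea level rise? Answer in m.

H = Δh/(αΔT) = 0.1 / (2.9×10⁻⁴ × 1.5) ≈ 229.9 m

about 230 m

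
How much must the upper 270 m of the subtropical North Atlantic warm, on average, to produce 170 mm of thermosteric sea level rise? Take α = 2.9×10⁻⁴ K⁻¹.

ΔT = Δh/(αH) = 0.17 / (2.9×10⁻⁴ × 270) ≈ 2.171 K

ΔT ≈ 2.17 K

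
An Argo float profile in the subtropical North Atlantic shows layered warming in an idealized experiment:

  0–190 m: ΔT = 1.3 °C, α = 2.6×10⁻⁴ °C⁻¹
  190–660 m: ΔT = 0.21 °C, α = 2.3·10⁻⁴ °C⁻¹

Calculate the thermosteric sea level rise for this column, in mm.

86.9 mm of thermosteric rise

0–190 m: 190 × 2.6×10⁻⁴ × 1.3 = 0.06422 m
0.21 × 470 × 2.3×10⁻⁴ = 0.022701 m
Δh = 0.06422 + 0.022701 = 0.086921 m ≈ 86.9 mm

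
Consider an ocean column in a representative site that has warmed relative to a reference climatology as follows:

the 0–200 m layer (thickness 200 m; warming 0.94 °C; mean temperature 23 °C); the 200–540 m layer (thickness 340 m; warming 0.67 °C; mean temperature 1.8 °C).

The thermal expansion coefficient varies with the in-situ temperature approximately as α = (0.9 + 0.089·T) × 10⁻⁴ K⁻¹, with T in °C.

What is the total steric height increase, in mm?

79.6 mm of thermosteric rise

Layer 1: α = (0.9 + 0.089×23)×10⁻⁴ = 2.947×10⁻⁴ K⁻¹
Layer 2: α = (0.9 + 0.089×1.8)×10⁻⁴ = 1.0602×10⁻⁴ K⁻¹
0–200 m: 200 × 2.947×10⁻⁴ × 0.94 = 0.0554036 m
0.67 × 1.0602×10⁻⁴ × 340 = 0.024151356 m
Δh = 0.0554036 + 0.024151356 = 0.079554956 m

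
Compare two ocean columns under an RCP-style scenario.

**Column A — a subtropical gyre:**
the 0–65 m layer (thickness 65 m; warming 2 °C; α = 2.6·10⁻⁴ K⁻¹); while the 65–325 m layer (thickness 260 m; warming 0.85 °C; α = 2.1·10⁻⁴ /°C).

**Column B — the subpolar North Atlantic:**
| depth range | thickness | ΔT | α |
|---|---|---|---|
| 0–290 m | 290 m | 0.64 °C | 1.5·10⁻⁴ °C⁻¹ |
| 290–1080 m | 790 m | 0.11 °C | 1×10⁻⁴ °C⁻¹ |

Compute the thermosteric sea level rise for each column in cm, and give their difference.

A 0–65 m: 65 × 2.6×10⁻⁴ × 2 = 0.03380 m
A 65–325 m: 2.1×10⁻⁴ × 260 × 0.85 = 0.04641 m
A total: 0.08021 m
B 0.64 × 290 × 1.5×10⁻⁴ = 0.02784 m
B Layer 2: 790 × 0.11 × 1×10⁻⁴ = 0.00869 m
B total: 0.03653 m
Difference: 0.08021 − 0.03653 = 0.04368 m

Δh_A ≈ 8.0 cm, Δh_B ≈ 3.7 cm; difference ≈ 4.4 cm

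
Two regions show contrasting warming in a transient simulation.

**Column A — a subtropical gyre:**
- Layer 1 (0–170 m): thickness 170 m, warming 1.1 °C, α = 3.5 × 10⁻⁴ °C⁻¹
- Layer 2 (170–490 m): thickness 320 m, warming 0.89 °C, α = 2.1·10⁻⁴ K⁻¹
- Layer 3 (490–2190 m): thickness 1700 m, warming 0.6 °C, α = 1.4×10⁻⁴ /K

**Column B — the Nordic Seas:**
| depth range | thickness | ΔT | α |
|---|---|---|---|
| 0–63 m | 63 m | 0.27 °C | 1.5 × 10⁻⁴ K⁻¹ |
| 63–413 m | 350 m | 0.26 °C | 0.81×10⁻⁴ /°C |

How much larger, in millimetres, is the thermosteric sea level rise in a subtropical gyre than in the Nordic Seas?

258 mm

A 0–170 m: 1.1 × 3.5×10⁻⁴ × 170 = 0.06545 m
A 320 × 0.89 × 2.1×10⁻⁴ = 0.059808 m
A Layer 3: 0.6 × 1.4×10⁻⁴ × 1700 = 0.14280 m
A total: 0.268058 m
B 0–63 m: 63 × 0.27 × 1.5×10⁻⁴ = 0.0025515 m
B 63–413 m: 0.81×10⁻⁴ × 350 × 0.26 = 0.007371 m
B total: 0.0099225 m
Difference: 0.268058 − 0.0099225 = 0.2581355 m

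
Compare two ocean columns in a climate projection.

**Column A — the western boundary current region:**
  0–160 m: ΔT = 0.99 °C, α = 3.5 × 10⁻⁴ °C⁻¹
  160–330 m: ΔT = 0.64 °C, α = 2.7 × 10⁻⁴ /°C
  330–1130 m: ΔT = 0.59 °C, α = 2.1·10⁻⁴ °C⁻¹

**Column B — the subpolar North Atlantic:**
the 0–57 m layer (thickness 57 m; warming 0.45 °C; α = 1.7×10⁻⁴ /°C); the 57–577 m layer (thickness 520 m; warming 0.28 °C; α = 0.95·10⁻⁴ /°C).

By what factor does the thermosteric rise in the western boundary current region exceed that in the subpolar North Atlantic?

A 0.99 × 3.5×10⁻⁴ × 160 = 0.05544 m
A 160–330 m: 0.64 × 170 × 2.7×10⁻⁴ = 0.029376 m
A Layer 3: 800 × 2.1×10⁻⁴ × 0.59 = 0.09912 m
A total: 0.183936 m
B 0–57 m: 1.7×10⁻⁴ × 57 × 0.45 = 0.0043605 m
B 57–577 m: 0.28 × 0.95×10⁻⁴ × 520 = 0.013832 m
B total: 0.0181925 m
Ratio: 0.183936 / 0.0181925 ≈ 10.11

≈ 10.1×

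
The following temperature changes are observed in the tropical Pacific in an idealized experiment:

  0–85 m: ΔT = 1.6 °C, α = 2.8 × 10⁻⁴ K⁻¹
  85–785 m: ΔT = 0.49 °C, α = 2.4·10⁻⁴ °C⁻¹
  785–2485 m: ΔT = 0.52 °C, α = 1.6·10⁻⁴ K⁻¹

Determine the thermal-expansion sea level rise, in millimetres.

Δh = 262 mm

0–85 m: 2.8×10⁻⁴ × 1.6 × 85 = 0.03808 m
85–785 m: 2.4×10⁻⁴ × 700 × 0.49 = 0.08232 m
785–2485 m: 1.6×10⁻⁴ × 1700 × 0.52 = 0.14144 m
Δh = 0.03808 + 0.08232 + 0.14144 = 0.26184 m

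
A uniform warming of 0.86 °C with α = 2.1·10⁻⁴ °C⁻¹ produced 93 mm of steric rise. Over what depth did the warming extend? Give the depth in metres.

about 515 m

H = Δh/(αΔT) = 0.093 / (2.1×10⁻⁴ × 0.86) ≈ 515.0 m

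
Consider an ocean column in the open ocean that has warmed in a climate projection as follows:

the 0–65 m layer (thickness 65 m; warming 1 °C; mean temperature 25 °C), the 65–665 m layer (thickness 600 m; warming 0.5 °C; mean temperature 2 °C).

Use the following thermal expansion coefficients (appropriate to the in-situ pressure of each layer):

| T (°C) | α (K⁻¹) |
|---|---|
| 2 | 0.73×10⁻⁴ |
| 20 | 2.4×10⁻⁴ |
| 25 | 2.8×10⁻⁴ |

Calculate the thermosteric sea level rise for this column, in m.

Layer 1 at 25 °C → α = 2.8×10⁻⁴ K⁻¹
Layer 2 at 2 °C → α = 0.73×10⁻⁴ K⁻¹
65 × 2.8×10⁻⁴ × 1 = 0.01820 m
600 × 0.5 × 0.73×10⁻⁴ = 0.02190 m
Δh = 0.01820 + 0.02190 = 0.04010 m ≈ 0.0401 m

Δh ≈ 0.0401 m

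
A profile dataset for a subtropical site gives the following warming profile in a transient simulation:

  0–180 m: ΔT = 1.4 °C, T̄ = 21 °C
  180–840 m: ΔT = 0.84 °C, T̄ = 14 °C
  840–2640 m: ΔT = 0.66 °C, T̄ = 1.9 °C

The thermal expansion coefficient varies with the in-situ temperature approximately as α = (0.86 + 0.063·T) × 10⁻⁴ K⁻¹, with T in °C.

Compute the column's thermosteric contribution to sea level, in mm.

Layer 1: α = (0.86 + 0.063×21)×10⁻⁴ = 2.183×10⁻⁴ K⁻¹
Layer 2: α = (0.86 + 0.063×14)×10⁻⁴ = 1.742×10⁻⁴ K⁻¹
Layer 3: α = (0.86 + 0.063×1.9)×10⁻⁴ = 0.9797×10⁻⁴ K⁻¹
1.4 × 180 × 2.183×10⁻⁴ = 0.0550116 m
180–840 m: 660 × 1.742×10⁻⁴ × 0.84 = 0.09657648 m
0.66 × 0.9797×10⁻⁴ × 1800 = 0.11638836 m
Δh = 0.0550116 + 0.09657648 + 0.11638836 = 0.26797644 m

Δh = 268 mm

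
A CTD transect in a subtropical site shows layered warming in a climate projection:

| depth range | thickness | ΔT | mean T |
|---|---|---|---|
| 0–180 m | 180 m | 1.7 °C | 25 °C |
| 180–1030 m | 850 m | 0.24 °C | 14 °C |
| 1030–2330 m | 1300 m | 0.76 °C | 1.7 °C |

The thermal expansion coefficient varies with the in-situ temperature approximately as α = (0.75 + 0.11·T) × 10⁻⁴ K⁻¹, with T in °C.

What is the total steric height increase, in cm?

Layer 1: α = (0.75 + 0.11×25)×10⁻⁴ = 3.5×10⁻⁴ K⁻¹
Layer 2: α = (0.75 + 0.11×14)×10⁻⁴ = 2.29×10⁻⁴ K⁻¹
Layer 3: α = (0.75 + 0.11×1.7)×10⁻⁴ = 0.937×10⁻⁴ K⁻¹
180 × 3.5×10⁻⁴ × 1.7 = 0.10710 m
Layer 2: 0.24 × 850 × 2.29×10⁻⁴ = 0.046716 m
1300 × 0.937×10⁻⁴ × 0.76 = 0.0925756 m
Δh = 0.10710 + 0.046716 + 0.0925756 = 0.2463916 m ≈ 24.6 cm

about 24.6 cm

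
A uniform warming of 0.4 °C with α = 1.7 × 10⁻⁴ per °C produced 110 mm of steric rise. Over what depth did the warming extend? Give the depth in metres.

H = Δh/(αΔT) = 0.11 / (1.7×10⁻⁴ × 0.4) ≈ 1618 m

about 1620 m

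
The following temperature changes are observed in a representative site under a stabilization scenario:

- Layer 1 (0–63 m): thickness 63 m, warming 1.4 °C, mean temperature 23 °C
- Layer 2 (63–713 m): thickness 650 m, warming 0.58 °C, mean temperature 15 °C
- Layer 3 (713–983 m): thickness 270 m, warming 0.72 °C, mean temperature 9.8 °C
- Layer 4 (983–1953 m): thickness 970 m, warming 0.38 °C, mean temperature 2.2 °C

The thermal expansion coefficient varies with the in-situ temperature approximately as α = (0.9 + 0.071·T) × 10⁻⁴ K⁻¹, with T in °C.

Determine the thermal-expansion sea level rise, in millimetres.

Layer 1: α = (0.9 + 0.071×23)×10⁻⁴ = 2.533×10⁻⁴ K⁻¹
Layer 2: α = (0.9 + 0.071×15)×10⁻⁴ = 1.965×10⁻⁴ K⁻¹
Layer 3: α = (0.9 + 0.071×9.8)×10⁻⁴ = 1.5958×10⁻⁴ K⁻¹
Layer 4: α = (0.9 + 0.071×2.2)×10⁻⁴ = 1.0562×10⁻⁴ K⁻¹
63 × 2.533×10⁻⁴ × 1.4 = 0.02234106 m
Layer 2: 0.58 × 650 × 1.965×10⁻⁴ = 0.0740805 m
Layer 3: 0.72 × 1.5958×10⁻⁴ × 270 = 0.031022352 m
983–1953 m: 970 × 1.0562×10⁻⁴ × 0.38 = 0.038931532 m
Δh = 0.02234106 + 0.0740805 + 0.031022352 + 0.038931532 = 0.166375444 m

about 170 mm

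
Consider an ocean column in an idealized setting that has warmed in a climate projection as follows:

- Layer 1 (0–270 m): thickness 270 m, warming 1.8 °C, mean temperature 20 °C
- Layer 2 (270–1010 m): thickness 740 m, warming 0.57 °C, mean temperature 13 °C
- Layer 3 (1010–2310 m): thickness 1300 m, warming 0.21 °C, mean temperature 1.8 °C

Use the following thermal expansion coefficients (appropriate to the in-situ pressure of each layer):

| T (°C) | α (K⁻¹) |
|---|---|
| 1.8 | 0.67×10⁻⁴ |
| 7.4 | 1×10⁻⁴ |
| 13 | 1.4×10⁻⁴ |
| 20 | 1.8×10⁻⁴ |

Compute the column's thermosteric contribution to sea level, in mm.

Layer 1 at 20 °C → α = 1.8×10⁻⁴ K⁻¹
Layer 2 at 13 °C → α = 1.4×10⁻⁴ K⁻¹
Layer 3 at 1.8 °C → α = 0.67×10⁻⁴ K⁻¹
Layer 1: 1.8 × 1.8×10⁻⁴ × 270 = 0.08748 m
Layer 2: 1.4×10⁻⁴ × 740 × 0.57 = 0.059052 m
1300 × 0.67×10⁻⁴ × 0.21 = 0.018291 m
Δh = 0.08748 + 0.059052 + 0.018291 = 0.164823 m ≈ 160 mm

160 mm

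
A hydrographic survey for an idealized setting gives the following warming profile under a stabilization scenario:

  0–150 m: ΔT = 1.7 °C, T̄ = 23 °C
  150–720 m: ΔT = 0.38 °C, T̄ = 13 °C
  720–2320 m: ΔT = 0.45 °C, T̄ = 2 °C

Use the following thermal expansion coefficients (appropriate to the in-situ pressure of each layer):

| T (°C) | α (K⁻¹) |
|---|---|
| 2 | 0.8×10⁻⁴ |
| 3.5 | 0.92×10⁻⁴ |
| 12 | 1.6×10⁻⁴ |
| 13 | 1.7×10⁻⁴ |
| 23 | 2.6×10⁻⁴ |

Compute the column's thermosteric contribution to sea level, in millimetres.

Layer 1 at 23 °C → α = 2.6×10⁻⁴ K⁻¹
Layer 2 at 13 °C → α = 1.7×10⁻⁴ K⁻¹
Layer 3 at 2 °C → α = 0.8×10⁻⁴ K⁻¹
2.6×10⁻⁴ × 1.7 × 150 = 0.06630 m
0.38 × 570 × 1.7×10⁻⁴ = 0.036822 m
Layer 3: 1600 × 0.45 × 0.8×10⁻⁴ = 0.05760 m
Δh = 0.06630 + 0.036822 + 0.05760 = 0.160722 m

160 mm of thermosteric rise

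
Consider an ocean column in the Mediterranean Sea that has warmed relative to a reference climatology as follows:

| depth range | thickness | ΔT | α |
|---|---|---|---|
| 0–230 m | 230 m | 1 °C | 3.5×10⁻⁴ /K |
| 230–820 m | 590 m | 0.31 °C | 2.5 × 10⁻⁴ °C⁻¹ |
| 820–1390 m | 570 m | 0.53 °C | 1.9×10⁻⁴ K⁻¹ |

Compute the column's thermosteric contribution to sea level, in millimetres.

Δh = 184 mm

230 × 1 × 3.5×10⁻⁴ = 0.08050 m
230–820 m: 0.31 × 2.5×10⁻⁴ × 590 = 0.045725 m
820–1390 m: 0.53 × 1.9×10⁻⁴ × 570 = 0.057399 m
Δh = 0.08050 + 0.045725 + 0.057399 = 0.183624 m ≈ 184 mm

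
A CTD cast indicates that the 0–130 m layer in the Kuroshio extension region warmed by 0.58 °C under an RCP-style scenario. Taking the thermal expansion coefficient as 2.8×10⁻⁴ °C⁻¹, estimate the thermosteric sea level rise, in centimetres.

Δh = αΔT·H = 2.8×10⁻⁴ × 0.58 × 130 = 0.021112 m

2.1 cm of thermosteric rise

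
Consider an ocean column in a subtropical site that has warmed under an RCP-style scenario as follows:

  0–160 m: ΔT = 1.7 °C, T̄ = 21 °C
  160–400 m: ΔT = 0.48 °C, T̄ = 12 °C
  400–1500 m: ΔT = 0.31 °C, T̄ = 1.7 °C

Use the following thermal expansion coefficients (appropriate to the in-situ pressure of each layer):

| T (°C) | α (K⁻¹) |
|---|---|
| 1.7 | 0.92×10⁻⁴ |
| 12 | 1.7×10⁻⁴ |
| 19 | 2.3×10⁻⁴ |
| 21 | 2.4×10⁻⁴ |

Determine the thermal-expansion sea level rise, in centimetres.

Layer 1 at 21 °C → α = 2.4×10⁻⁴ K⁻¹
Layer 2 at 12 °C → α = 1.7×10⁻⁴ K⁻¹
Layer 3 at 1.7 °C → α = 0.92×10⁻⁴ K⁻¹
0–160 m: 2.4×10⁻⁴ × 1.7 × 160 = 0.06528 m
Layer 2: 240 × 0.48 × 1.7×10⁻⁴ = 0.019584 m
400–1500 m: 1100 × 0.31 × 0.92×10⁻⁴ = 0.031372 m
Δh = 0.06528 + 0.019584 + 0.031372 = 0.116236 m ≈ 11.6 cm

Δh = 11.6 cm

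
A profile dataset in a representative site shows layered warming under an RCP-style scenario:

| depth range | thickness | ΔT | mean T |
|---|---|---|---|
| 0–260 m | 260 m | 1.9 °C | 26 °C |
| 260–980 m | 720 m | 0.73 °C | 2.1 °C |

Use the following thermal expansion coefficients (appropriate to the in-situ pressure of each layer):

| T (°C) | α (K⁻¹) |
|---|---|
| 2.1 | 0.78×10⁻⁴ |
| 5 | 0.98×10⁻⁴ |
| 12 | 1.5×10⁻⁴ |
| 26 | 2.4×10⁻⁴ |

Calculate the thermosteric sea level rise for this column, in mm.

Layer 1 at 26 °C → α = 2.4×10⁻⁴ K⁻¹
Layer 2 at 2.1 °C → α = 0.78×10⁻⁴ K⁻¹
0–260 m: 260 × 2.4×10⁻⁴ × 1.9 = 0.11856 m
0.78×10⁻⁴ × 0.73 × 720 = 0.0409968 m
Δh = 0.11856 + 0.0409968 = 0.1595568 m

160 mm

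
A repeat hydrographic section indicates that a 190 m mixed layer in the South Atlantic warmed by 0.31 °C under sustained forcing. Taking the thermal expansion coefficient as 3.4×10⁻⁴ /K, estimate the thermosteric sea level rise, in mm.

about 20.0 mm

Δh = αΔT·H = 3.4×10⁻⁴ × 0.31 × 190 = 0.020026 m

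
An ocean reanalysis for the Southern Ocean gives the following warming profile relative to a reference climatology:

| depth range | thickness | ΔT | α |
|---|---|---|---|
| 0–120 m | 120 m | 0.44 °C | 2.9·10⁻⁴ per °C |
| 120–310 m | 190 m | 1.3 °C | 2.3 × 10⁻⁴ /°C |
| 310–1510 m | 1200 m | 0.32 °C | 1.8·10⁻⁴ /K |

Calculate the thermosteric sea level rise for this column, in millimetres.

2.9×10⁻⁴ × 0.44 × 120 = 0.015312 m
Layer 2: 1.3 × 190 × 2.3×10⁻⁴ = 0.05681 m
Layer 3: 1.8×10⁻⁴ × 0.32 × 1200 = 0.06912 m
Δh = 0.015312 + 0.05681 + 0.06912 = 0.141242 m ≈ 141 mm

about 141 mm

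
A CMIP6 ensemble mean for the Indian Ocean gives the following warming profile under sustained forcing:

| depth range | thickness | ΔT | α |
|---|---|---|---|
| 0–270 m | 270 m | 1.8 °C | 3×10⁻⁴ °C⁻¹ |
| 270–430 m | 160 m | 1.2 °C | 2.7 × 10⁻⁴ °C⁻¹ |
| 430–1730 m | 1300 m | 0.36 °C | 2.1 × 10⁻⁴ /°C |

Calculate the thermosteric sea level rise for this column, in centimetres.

29.6 cm

Layer 1: 270 × 1.8 × 3×10⁻⁴ = 0.14580 m
Layer 2: 1.2 × 160 × 2.7×10⁻⁴ = 0.05184 m
Layer 3: 2.1×10⁻⁴ × 0.36 × 1300 = 0.09828 m
Δh = 0.14580 + 0.05184 + 0.09828 = 0.29592 m ≈ 29.6 cm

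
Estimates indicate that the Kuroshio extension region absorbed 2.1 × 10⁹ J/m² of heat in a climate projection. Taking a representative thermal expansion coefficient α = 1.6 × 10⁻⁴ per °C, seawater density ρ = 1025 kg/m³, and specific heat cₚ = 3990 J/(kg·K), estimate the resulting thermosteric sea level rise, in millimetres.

Δh = αQ/(ρcₚ) = 1.6×10⁻⁴ × 2.1×10⁹ / (1025 × 3990) ≈ 0.082157 m

Δh ≈ 82.2 mm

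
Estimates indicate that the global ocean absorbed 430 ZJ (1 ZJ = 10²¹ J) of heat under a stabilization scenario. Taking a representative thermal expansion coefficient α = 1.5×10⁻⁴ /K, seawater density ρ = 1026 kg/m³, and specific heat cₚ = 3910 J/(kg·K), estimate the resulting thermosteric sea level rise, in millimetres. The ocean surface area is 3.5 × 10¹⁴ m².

Per unit area: Q = 430×10²¹ / (3.5×10¹⁴) ≈ 1.229×10⁹ J/m²
Δh = αQ/(ρcₚ) = 1.5×10⁻⁴ × 1.229×10⁹ / (1026 × 3910) ≈ 0.045954 m

Δh = 46 mm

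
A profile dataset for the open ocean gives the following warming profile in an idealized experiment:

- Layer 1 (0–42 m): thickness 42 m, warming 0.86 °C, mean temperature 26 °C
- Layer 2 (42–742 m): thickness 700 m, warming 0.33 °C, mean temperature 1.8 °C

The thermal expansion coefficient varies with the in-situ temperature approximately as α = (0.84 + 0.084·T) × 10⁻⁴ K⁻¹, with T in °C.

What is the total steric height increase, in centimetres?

3.38 cm

Layer 1: α = (0.84 + 0.084×26)×10⁻⁴ = 3.024×10⁻⁴ K⁻¹
Layer 2: α = (0.84 + 0.084×1.8)×10⁻⁴ = 0.9912×10⁻⁴ K⁻¹
Layer 1: 0.86 × 42 × 3.024×10⁻⁴ = 0.010922688 m
Layer 2: 700 × 0.9912×10⁻⁴ × 0.33 = 0.02289672 m
Δh = 0.010922688 + 0.02289672 = 0.033819408 m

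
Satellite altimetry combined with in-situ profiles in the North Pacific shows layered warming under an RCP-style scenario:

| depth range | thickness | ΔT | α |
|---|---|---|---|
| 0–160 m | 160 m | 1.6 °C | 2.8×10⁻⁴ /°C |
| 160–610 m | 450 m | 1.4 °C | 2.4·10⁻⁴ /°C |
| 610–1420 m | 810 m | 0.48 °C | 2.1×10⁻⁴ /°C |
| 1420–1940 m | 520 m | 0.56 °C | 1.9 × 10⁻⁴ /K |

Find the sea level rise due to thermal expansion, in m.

Δh ≈ 0.36 m

Layer 1: 2.8×10⁻⁴ × 1.6 × 160 = 0.07168 m
Layer 2: 1.4 × 450 × 2.4×10⁻⁴ = 0.15120 m
Layer 3: 0.48 × 810 × 2.1×10⁻⁴ = 0.081648 m
Layer 4: 520 × 1.9×10⁻⁴ × 0.56 = 0.055328 m
Δh = 0.07168 + 0.15120 + 0.081648 + 0.055328 = 0.359856 m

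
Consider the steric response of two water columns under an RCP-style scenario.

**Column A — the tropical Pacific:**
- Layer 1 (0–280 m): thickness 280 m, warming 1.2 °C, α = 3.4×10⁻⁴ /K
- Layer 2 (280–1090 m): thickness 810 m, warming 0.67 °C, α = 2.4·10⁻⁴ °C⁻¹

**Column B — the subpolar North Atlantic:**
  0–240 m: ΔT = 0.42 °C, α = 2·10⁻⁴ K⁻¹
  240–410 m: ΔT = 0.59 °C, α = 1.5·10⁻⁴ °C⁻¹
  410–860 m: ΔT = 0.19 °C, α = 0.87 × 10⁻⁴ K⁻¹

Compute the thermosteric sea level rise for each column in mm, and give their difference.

A 1.2 × 3.4×10⁻⁴ × 280 = 0.11424 m
A Layer 2: 2.4×10⁻⁴ × 810 × 0.67 = 0.130248 m
A total: 0.244488 m
B Layer 1: 0.42 × 2×10⁻⁴ × 240 = 0.02016 m
B 170 × 0.59 × 1.5×10⁻⁴ = 0.015045 m
B 410–860 m: 0.87×10⁻⁴ × 450 × 0.19 = 0.0074385 m
B total: 0.0426435 m
Difference: 0.244488 − 0.0426435 = 0.2018445 m

A: 244 mm; B: 42.6 mm; difference 202 mm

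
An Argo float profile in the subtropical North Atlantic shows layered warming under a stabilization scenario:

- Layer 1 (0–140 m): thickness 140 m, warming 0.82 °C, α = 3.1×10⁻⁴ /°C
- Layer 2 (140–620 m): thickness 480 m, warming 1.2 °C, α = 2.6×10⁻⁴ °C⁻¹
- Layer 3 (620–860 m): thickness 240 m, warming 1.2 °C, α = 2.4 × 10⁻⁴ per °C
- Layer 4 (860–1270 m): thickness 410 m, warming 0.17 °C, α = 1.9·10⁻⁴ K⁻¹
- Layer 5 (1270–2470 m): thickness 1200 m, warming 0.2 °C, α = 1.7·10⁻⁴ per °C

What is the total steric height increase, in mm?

Δh ≈ 309 mm

3.1×10⁻⁴ × 0.82 × 140 = 0.035588 m
Layer 2: 480 × 2.6×10⁻⁴ × 1.2 = 0.14976 m
620–860 m: 1.2 × 240 × 2.4×10⁻⁴ = 0.06912 m
860–1270 m: 410 × 1.9×10⁻⁴ × 0.17 = 0.013243 m
Layer 5: 1.7×10⁻⁴ × 0.2 × 1200 = 0.04080 m
Δh = 0.035588 + 0.14976 + 0.06912 + 0.013243 + 0.04080 = 0.308511 m ≈ 309 mm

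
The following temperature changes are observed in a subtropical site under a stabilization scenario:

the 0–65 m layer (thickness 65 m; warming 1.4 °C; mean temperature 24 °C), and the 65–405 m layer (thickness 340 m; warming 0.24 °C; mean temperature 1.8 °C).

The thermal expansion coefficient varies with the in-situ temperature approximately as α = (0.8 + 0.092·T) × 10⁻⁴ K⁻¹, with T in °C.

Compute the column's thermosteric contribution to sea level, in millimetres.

Layer 1: α = (0.8 + 0.092×24)×10⁻⁴ = 3.008×10⁻⁴ K⁻¹
Layer 2: α = (0.8 + 0.092×1.8)×10⁻⁴ = 0.9656×10⁻⁴ K⁻¹
65 × 3.008×10⁻⁴ × 1.4 = 0.0273728 m
Layer 2: 0.9656×10⁻⁴ × 340 × 0.24 = 0.007879296 m
Δh = 0.0273728 + 0.007879296 = 0.035252096 m

Δh ≈ 35.3 mm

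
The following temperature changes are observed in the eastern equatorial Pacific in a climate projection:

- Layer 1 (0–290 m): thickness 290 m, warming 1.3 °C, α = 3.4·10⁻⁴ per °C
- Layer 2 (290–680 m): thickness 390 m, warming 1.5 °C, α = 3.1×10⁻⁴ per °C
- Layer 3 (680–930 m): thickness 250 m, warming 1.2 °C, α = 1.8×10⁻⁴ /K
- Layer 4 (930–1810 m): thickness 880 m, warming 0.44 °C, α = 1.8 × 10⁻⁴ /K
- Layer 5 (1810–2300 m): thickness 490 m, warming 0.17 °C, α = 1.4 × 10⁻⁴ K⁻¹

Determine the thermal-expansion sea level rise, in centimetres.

Layer 1: 3.4×10⁻⁴ × 1.3 × 290 = 0.12818 m
Layer 2: 390 × 3.1×10⁻⁴ × 1.5 = 0.18135 m
680–930 m: 1.2 × 1.8×10⁻⁴ × 250 = 0.05400 m
930–1810 m: 1.8×10⁻⁴ × 0.44 × 880 = 0.069696 m
0.17 × 1.4×10⁻⁴ × 490 = 0.011662 m
Δh = 0.12818 + 0.18135 + 0.05400 + 0.069696 + 0.011662 = 0.444888 m ≈ 44 cm

Δh ≈ 44 cm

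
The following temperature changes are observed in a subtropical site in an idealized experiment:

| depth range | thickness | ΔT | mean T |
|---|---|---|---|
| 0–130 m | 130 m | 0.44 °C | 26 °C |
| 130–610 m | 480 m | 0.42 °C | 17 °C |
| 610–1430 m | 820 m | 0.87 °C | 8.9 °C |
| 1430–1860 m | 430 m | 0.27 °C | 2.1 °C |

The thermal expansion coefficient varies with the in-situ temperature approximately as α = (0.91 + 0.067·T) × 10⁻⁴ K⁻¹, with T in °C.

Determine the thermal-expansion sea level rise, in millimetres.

Δh ≈ 176 mm

Layer 1: α = (0.91 + 0.067×26)×10⁻⁴ = 2.652×10⁻⁴ K⁻¹
Layer 2: α = (0.91 + 0.067×17)×10⁻⁴ = 2.049×10⁻⁴ K⁻¹
Layer 3: α = (0.91 + 0.067×8.9)×10⁻⁴ = 1.5063×10⁻⁴ K⁻¹
Layer 4: α = (0.91 + 0.067×2.1)×10⁻⁴ = 1.0507×10⁻⁴ K⁻¹
130 × 0.44 × 2.652×10⁻⁴ = 0.01516944 m
Layer 2: 480 × 2.049×10⁻⁴ × 0.42 = 0.04130784 m
1.5063×10⁻⁴ × 0.87 × 820 = 0.107459442 m
Layer 4: 430 × 1.0507×10⁻⁴ × 0.27 = 0.012198627 m
Δh = 0.01516944 + 0.04130784 + 0.107459442 + 0.012198627 = 0.176135349 m ≈ 176 mm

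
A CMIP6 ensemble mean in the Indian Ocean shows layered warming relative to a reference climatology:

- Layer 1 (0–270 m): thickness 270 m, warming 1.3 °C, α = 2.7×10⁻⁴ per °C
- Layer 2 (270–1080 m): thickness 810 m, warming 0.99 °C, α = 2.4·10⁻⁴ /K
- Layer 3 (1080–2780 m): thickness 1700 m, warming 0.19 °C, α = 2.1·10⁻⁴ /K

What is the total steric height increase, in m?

Δh = 0.36 m

270 × 1.3 × 2.7×10⁻⁴ = 0.09477 m
Layer 2: 810 × 2.4×10⁻⁴ × 0.99 = 0.192456 m
1080–2780 m: 1700 × 0.19 × 2.1×10⁻⁴ = 0.06783 m
Δh = 0.09477 + 0.192456 + 0.06783 = 0.355056 m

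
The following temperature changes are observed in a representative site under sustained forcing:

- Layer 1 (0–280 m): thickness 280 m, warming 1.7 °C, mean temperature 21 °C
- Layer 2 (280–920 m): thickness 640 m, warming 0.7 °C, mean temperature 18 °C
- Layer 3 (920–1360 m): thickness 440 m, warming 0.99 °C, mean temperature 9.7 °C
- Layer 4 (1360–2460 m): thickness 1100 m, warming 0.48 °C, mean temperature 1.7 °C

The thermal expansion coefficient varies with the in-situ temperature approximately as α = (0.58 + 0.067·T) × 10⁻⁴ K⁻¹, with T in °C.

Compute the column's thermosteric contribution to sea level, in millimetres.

Layer 1: α = (0.58 + 0.067×21)×10⁻⁴ = 1.987×10⁻⁴ K⁻¹
Layer 2: α = (0.58 + 0.067×18)×10⁻⁴ = 1.786×10⁻⁴ K⁻¹
Layer 3: α = (0.58 + 0.067×9.7)×10⁻⁴ = 1.2299×10⁻⁴ K⁻¹
Layer 4: α = (0.58 + 0.067×1.7)×10⁻⁴ = 0.6939×10⁻⁴ K⁻¹
1.7 × 1.987×10⁻⁴ × 280 = 0.0945812 m
Layer 2: 1.786×10⁻⁴ × 0.7 × 640 = 0.0800128 m
920–1360 m: 0.99 × 440 × 1.2299×10⁻⁴ = 0.053574444 m
1100 × 0.6939×10⁻⁴ × 0.48 = 0.03663792 m
Δh = 0.0945812 + 0.0800128 + 0.053574444 + 0.03663792 = 0.264806364 m

Δh = 265 mm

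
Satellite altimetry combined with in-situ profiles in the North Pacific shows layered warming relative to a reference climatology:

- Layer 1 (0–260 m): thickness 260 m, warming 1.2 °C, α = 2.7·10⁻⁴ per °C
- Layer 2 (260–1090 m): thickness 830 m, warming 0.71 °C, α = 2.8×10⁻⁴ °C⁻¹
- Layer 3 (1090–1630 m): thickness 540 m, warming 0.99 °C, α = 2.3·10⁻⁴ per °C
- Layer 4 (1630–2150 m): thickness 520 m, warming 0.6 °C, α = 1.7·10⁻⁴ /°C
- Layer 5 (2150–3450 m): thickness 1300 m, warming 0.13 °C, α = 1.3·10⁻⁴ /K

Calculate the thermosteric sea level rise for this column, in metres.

260 × 1.2 × 2.7×10⁻⁴ = 0.08424 m
260–1090 m: 830 × 0.71 × 2.8×10⁻⁴ = 0.165004 m
1090–1630 m: 2.3×10⁻⁴ × 540 × 0.99 = 0.122958 m
Layer 4: 520 × 0.6 × 1.7×10⁻⁴ = 0.05304 m
1.3×10⁻⁴ × 0.13 × 1300 = 0.02197 m
Δh = 0.08424 + 0.165004 + 0.122958 + 0.05304 + 0.02197 = 0.447212 m

Δh = 0.447 m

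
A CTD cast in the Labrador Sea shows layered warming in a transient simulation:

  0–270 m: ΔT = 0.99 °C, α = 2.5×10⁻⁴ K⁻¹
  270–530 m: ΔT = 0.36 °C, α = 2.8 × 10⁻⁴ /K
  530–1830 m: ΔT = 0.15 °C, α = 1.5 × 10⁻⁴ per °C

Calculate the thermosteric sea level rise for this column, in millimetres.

122 mm of thermosteric rise

Layer 1: 0.99 × 270 × 2.5×10⁻⁴ = 0.066825 m
270–530 m: 260 × 2.8×10⁻⁴ × 0.36 = 0.026208 m
Layer 3: 1300 × 0.15 × 1.5×10⁻⁴ = 0.02925 m
Δh = 0.066825 + 0.026208 + 0.02925 = 0.122283 m ≈ 122 mm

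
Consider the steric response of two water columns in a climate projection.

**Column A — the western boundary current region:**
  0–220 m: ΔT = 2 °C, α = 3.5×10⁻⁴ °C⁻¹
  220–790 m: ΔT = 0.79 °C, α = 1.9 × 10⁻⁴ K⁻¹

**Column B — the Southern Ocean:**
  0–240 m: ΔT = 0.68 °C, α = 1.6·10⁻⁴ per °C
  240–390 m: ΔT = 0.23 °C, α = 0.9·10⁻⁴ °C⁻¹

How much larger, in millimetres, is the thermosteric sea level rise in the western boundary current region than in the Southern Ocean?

Δh_A − Δh_B ≈ 210 mm

A 2 × 3.5×10⁻⁴ × 220 = 0.15400 m
A 0.79 × 570 × 1.9×10⁻⁴ = 0.085557 m
A total: 0.239557 m
B 0.68 × 240 × 1.6×10⁻⁴ = 0.026112 m
B 240–390 m: 0.9×10⁻⁴ × 0.23 × 150 = 0.003105 m
B total: 0.029217 m
Difference: 0.239557 − 0.029217 = 0.21034 m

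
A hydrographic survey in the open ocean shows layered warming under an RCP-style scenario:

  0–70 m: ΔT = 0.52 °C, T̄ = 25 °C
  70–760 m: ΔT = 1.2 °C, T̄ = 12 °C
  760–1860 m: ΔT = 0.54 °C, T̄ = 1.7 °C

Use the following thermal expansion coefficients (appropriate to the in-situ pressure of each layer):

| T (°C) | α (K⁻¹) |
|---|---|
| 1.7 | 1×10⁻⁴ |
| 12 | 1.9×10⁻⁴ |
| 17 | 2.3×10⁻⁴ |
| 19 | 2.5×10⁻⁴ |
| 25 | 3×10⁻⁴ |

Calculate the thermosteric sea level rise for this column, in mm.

Layer 1 at 25 °C → α = 3×10⁻⁴ K⁻¹
Layer 2 at 12 °C → α = 1.9×10⁻⁴ K⁻¹
Layer 3 at 1.7 °C → α = 1×10⁻⁴ K⁻¹
0–70 m: 0.52 × 70 × 3×10⁻⁴ = 0.01092 m
70–760 m: 1.2 × 1.9×10⁻⁴ × 690 = 0.15732 m
760–1860 m: 0.54 × 1×10⁻⁴ × 1100 = 0.05940 m
Δh = 0.01092 + 0.15732 + 0.05940 = 0.22764 m

230 mm of thermosteric rise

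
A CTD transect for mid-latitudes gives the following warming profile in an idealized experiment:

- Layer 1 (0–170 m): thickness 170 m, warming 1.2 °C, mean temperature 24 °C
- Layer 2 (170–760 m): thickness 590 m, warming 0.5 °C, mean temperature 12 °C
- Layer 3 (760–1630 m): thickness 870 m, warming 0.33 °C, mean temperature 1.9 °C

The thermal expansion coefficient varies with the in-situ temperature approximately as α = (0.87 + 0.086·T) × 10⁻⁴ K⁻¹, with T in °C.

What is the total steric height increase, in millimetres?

Δh ≈ 146 mm

Layer 1: α = (0.87 + 0.086×24)×10⁻⁴ = 2.934×10⁻⁴ K⁻¹
Layer 2: α = (0.87 + 0.086×12)×10⁻⁴ = 1.902×10⁻⁴ K⁻¹
Layer 3: α = (0.87 + 0.086×1.9)×10⁻⁴ = 1.0334×10⁻⁴ K⁻¹
1.2 × 170 × 2.934×10⁻⁴ = 0.0598536 m
170–760 m: 1.902×10⁻⁴ × 590 × 0.5 = 0.056109 m
760–1630 m: 1.0334×10⁻⁴ × 0.33 × 870 = 0.029668914 m
Δh = 0.0598536 + 0.056109 + 0.029668914 = 0.145631514 m ≈ 146 mm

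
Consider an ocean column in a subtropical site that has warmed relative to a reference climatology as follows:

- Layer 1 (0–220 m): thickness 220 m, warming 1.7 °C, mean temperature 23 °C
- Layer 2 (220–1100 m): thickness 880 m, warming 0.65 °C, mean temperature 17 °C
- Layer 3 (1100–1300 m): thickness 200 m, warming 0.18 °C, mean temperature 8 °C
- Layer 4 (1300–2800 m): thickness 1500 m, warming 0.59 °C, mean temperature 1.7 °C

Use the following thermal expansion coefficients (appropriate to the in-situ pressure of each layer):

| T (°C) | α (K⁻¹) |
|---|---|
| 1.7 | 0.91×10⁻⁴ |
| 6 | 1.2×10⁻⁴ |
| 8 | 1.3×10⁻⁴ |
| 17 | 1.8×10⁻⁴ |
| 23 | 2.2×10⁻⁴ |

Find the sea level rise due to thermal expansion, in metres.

0.270 m of thermosteric rise

Layer 1 at 23 °C → α = 2.2×10⁻⁴ K⁻¹
Layer 2 at 17 °C → α = 1.8×10⁻⁴ K⁻¹
Layer 3 at 8 °C → α = 1.3×10⁻⁴ K⁻¹
Layer 4 at 1.7 °C → α = 0.91×10⁻⁴ K⁻¹
Layer 1: 1.7 × 2.2×10⁻⁴ × 220 = 0.08228 m
220–1100 m: 0.65 × 1.8×10⁻⁴ × 880 = 0.10296 m
1100–1300 m: 0.18 × 200 × 1.3×10⁻⁴ = 0.00468 m
Layer 4: 0.91×10⁻⁴ × 1500 × 0.59 = 0.080535 m
Δh = 0.08228 + 0.10296 + 0.00468 + 0.080535 = 0.270455 m ≈ 0.270 m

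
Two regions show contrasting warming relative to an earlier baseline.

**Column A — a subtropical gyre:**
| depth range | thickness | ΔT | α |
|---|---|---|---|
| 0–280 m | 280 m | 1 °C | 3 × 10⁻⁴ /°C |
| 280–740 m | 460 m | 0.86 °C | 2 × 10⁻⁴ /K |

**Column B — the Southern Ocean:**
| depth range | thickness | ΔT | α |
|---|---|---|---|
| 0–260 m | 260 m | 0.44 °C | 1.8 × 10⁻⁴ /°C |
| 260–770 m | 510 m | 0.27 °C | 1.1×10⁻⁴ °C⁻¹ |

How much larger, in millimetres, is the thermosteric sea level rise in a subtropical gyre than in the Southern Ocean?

A 280 × 1 × 3×10⁻⁴ = 0.08400 m
A 2×10⁻⁴ × 0.86 × 460 = 0.07912 m
A total: 0.16312 m
B 0.44 × 260 × 1.8×10⁻⁴ = 0.020592 m
B 510 × 1.1×10⁻⁴ × 0.27 = 0.015147 m
B total: 0.035739 m
Difference: 0.16312 − 0.035739 = 0.127381 m

130 mm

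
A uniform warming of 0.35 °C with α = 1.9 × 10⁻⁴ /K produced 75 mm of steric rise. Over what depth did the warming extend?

H ≈ 1130 m

H = Δh/(αΔT) = 0.075 / (1.9×10⁻⁴ × 0.35) ≈ 1128 m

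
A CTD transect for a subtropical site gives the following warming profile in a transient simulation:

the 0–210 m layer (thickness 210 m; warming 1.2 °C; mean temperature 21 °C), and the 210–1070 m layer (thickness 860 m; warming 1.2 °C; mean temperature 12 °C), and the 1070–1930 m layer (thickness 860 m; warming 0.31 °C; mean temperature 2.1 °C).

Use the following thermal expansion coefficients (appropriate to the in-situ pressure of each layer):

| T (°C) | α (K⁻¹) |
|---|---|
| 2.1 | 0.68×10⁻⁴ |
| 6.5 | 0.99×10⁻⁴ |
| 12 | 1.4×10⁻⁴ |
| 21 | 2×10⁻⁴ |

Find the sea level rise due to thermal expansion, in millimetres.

Layer 1 at 21 °C → α = 2×10⁻⁴ K⁻¹
Layer 2 at 12 °C → α = 1.4×10⁻⁴ K⁻¹
Layer 3 at 2.1 °C → α = 0.68×10⁻⁴ K⁻¹
0–210 m: 210 × 1.2 × 2×10⁻⁴ = 0.05040 m
Layer 2: 860 × 1.4×10⁻⁴ × 1.2 = 0.14448 m
Layer 3: 860 × 0.31 × 0.68×10⁻⁴ = 0.0181288 m
Δh = 0.05040 + 0.14448 + 0.0181288 = 0.2130088 m ≈ 213 mm

213 mm of thermosteric rise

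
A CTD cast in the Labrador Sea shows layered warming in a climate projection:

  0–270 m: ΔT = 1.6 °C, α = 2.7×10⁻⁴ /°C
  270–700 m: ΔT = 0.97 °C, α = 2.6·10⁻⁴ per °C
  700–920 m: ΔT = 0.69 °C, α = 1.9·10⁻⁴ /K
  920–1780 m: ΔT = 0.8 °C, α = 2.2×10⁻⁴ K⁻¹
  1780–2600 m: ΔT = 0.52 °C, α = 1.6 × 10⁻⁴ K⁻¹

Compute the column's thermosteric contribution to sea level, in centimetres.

Δh = 47.4 cm

2.7×10⁻⁴ × 1.6 × 270 = 0.11664 m
270–700 m: 430 × 2.6×10⁻⁴ × 0.97 = 0.108446 m
700–920 m: 0.69 × 220 × 1.9×10⁻⁴ = 0.028842 m
920–1780 m: 860 × 2.2×10⁻⁴ × 0.8 = 0.15136 m
Layer 5: 1.6×10⁻⁴ × 820 × 0.52 = 0.068224 m
Δh = 0.11664 + 0.108446 + 0.028842 + 0.15136 + 0.068224 = 0.473512 m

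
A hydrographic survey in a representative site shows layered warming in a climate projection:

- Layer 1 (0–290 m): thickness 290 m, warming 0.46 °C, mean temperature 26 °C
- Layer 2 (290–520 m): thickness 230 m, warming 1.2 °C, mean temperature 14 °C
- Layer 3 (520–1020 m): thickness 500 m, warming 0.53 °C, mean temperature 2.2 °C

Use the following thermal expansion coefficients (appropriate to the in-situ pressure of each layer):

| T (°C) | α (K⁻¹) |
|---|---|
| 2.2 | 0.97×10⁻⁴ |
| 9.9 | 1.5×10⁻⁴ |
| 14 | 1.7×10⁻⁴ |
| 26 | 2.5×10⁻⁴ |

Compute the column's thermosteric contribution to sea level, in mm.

about 106 mm

Layer 1 at 26 °C → α = 2.5×10⁻⁴ K⁻¹
Layer 2 at 14 °C → α = 1.7×10⁻⁴ K⁻¹
Layer 3 at 2.2 °C → α = 0.97×10⁻⁴ K⁻¹
Layer 1: 0.46 × 290 × 2.5×10⁻⁴ = 0.03335 m
Layer 2: 230 × 1.2 × 1.7×10⁻⁴ = 0.04692 m
Layer 3: 0.97×10⁻⁴ × 0.53 × 500 = 0.025705 m
Δh = 0.03335 + 0.04692 + 0.025705 = 0.105975 m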